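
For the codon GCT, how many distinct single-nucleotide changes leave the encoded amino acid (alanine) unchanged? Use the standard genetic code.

3

Position 1: none → 0 synonymous.
Position 2: none → 0 synonymous.
Position 3: GCC, GCA, GCG → 3 synonymous.
Total: 0 + 0 + 3 = 3.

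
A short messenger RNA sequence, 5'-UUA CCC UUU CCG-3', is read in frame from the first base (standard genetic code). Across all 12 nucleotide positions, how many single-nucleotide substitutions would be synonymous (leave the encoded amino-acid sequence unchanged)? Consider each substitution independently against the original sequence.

9

Codon 1 (UUA, Leu): 2 synonymous substitutions.
Codon 2 (CCC, Pro): 3 synonymous substitutions.
Codon 3 (UUU, Phe): 1 synonymous substitution.
Codon 4 (CCG, Pro): 3 synonymous substitutions.
Total: 2 + 3 + 1 + 3 = 9.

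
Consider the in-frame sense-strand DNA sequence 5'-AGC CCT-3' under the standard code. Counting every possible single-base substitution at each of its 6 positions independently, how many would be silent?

Codon 1 (AGC, Ser): 1 synonymous substitution.
Codon 2 (CCT, Pro): 3 synonymous substitutions.
Total: 1 + 3 = 4.

4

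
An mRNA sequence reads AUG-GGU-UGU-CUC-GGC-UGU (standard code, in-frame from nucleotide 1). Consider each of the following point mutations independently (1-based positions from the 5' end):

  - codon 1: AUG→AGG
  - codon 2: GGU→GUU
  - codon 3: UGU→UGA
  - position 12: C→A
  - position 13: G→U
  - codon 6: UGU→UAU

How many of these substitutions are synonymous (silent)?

1

Codon 1: AUG (Met) → AGG (Arg) — missense.
Codon 2: GGU (Gly) → GUU (Val) — missense.
Codon 3: UGU (Cys) → UGA (Stop) — nonsense.
Codon 4: CUC (Leu) → CUA (Leu) — synonymous.
Codon 5: GGC (Gly) → UGC (Cys) — missense.
Codon 6: UGU (Cys) → UAU (Tyr) — missense.
Synonymous: 1 of 6.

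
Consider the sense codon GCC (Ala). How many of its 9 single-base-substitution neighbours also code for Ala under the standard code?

Position 1: none → 0 synonymous.
Position 2: none → 0 synonymous.
Position 3: GCU, GCA, GCG → 3 synonymous.
Total: 0 + 0 + 3 = 3.

3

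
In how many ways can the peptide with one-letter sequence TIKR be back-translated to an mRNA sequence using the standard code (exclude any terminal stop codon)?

144

Thr: 4 codons.
Ile: 3 codons.
Lys: 2 codons.
Arg: 6 codons.
4 × 3 × 2 × 6 = 144.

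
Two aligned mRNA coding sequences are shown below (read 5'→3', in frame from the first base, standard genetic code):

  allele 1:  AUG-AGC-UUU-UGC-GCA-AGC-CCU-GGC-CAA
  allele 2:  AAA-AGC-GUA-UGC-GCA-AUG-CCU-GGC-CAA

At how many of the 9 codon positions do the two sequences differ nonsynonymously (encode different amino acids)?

3

Codon 1: AUG Met / AAA Lys — nonsynonymous.
Codon 2: AGC Ser / AGC Ser — identical.
Codon 3: UUU Phe / GUA Val — nonsynonymous.
Codon 4: UGC Cys / UGC Cys — identical.
Codon 5: GCA Ala / GCA Ala — identical.
Codon 6: AGC Ser / AUG Met — nonsynonymous.
Codon 7: CCU Pro / CCU Pro — identical.
Codon 8: GGC Gly / GGC Gly — identical.
Codon 9: CAA Gln / CAA Gln — identical.
Nonsynonymous differences: 3.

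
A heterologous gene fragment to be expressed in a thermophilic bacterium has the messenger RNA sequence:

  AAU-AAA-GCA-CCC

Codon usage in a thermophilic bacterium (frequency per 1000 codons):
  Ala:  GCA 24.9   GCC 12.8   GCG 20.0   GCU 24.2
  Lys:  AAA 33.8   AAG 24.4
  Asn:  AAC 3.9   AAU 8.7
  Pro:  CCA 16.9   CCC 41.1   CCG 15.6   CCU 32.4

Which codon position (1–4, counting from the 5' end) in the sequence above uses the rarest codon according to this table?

Codon 1 AAU (Asn): 8.7 per 1000.
Codon 2 AAA (Lys): 33.8 per 1000.
Codon 3 GCA (Ala): 24.9 per 1000.
Codon 4 CCC (Pro): 41.1 per 1000.
Lowest frequency is 8.7 at codon 1.

1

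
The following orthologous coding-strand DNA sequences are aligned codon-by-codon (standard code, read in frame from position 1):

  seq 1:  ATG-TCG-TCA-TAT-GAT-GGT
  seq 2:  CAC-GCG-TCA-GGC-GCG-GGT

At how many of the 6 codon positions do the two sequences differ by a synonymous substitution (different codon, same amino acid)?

0

Codon 1: ATG Met / CAC His — nonsynonymous.
Codon 2: TCG Ser / GCG Ala — nonsynonymous.
Codon 3: TCA Ser / TCA Ser — identical.
Codon 4: TAT Tyr / GGC Gly — nonsynonymous.
Codon 5: GAT Asp / GCG Ala — nonsynonymous.
Codon 6: GGT Gly / GGT Gly — identical.
Synonymous differences: 0.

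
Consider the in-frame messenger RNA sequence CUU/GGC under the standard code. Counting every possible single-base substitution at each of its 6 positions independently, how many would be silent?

6

Codon 1 (CUU, Leu): 3 synonymous substitutions.
Codon 2 (GGC, Gly): 3 synonymous substitutions.
Total: 3 + 3 = 6.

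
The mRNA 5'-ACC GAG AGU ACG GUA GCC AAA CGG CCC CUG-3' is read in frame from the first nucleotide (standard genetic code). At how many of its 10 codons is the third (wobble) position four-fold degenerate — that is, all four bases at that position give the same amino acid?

7

Codon 1 ACC (Thr): third position 4-fold.
Codon 2 GAG (Glu): third position 2-fold.
Codon 3 AGU (Ser): third position 2-fold.
Codon 4 ACG (Thr): third position 4-fold.
Codon 5 GUA (Val): third position 4-fold.
Codon 6 GCC (Ala): third position 4-fold.
Codon 7 AAA (Lys): third position 2-fold.
Codon 8 CGG (Arg): third position 4-fold.
Codon 9 CCC (Pro): third position 4-fold.
Codon 10 CUG (Leu): third position 4-fold.
Four-fold degenerate third positions: 7.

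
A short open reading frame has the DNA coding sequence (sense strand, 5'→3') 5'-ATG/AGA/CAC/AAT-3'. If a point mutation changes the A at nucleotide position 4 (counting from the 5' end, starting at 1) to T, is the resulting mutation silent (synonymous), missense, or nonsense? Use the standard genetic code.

nonsense

Position 4 falls in codon 2: AGA → Arg.
After the substitution the codon is TGA → Stop.
The new codon is a stop codon, so this is a nonsense mutation.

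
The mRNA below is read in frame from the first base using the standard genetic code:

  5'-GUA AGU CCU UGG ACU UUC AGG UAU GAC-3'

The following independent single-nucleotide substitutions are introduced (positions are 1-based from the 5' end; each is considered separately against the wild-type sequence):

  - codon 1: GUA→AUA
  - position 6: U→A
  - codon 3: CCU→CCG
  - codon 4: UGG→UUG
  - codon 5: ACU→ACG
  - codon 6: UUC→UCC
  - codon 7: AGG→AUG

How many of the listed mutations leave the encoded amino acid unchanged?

Codon 1: GUA (Val) → AUA (Ile) — missense.
Codon 2: AGU (Ser) → AGA (Arg) — missense.
Codon 3: CCU (Pro) → CCG (Pro) — synonymous.
Codon 4: UGG (Trp) → UUG (Leu) — missense.
Codon 5: ACU (Thr) → ACG (Thr) — synonymous.
Codon 6: UUC (Phe) → UCC (Ser) — missense.
Codon 7: AGG (Arg) → AUG (Met) — missense.
Synonymous: 2 of 7.

2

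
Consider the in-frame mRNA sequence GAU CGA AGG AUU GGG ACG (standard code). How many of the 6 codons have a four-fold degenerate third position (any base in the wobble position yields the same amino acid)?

Codon 1 GAU (Asp): third position 2-fold.
Codon 2 CGA (Arg): third position 4-fold.
Codon 3 AGG (Arg): third position 2-fold.
Codon 4 AUU (Ile): third position 3-fold.
Codon 5 GGG (Gly): third position 4-fold.
Codon 6 ACG (Thr): third position 4-fold.
Four-fold degenerate third positions: 3.

3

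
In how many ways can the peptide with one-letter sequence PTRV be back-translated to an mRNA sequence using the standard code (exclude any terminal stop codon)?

384

Pro: 4 codons.
Thr: 4 codons.
Arg: 6 codons.
Val: 4 codons.
4 × 4 × 6 × 4 = 384.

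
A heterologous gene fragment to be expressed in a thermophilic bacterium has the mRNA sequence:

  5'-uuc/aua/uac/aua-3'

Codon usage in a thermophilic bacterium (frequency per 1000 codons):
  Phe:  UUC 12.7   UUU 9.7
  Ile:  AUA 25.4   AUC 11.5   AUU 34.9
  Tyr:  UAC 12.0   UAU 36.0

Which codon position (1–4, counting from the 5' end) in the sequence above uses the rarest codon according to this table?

Codon 1 UUC (Phe): 12.7 per 1000.
Codon 2 AUA (Ile): 25.4 per 1000.
Codon 3 UAC (Tyr): 12.0 per 1000.
Codon 4 AUA (Ile): 25.4 per 1000.
Lowest frequency is 12.0 at codon 3.

3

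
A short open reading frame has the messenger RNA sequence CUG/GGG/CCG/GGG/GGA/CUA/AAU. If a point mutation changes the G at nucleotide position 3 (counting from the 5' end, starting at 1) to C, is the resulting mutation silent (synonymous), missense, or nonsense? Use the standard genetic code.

silent

Position 3 falls in codon 1: CUG → Leu.
After the substitution the codon is CUC → Leu.
Both encode Leu, so the change is synonymous.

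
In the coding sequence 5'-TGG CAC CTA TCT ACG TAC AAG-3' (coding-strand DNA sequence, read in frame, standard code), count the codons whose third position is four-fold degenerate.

3

Codon 1 TGG (Trp): third position 1-fold.
Codon 2 CAC (His): third position 2-fold.
Codon 3 CTA (Leu): third position 4-fold.
Codon 4 TCT (Ser): third position 4-fold.
Codon 5 ACG (Thr): third position 4-fold.
Codon 6 TAC (Tyr): third position 2-fold.
Codon 7 AAG (Lys): third position 2-fold.
Four-fold degenerate third positions: 3.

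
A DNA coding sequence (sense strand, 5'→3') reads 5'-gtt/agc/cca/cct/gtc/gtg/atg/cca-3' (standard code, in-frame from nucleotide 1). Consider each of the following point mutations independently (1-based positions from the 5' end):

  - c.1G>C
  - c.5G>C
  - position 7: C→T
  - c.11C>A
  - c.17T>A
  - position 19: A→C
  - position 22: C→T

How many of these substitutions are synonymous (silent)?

Codon 1: GTT (Val) → CTT (Leu) — missense.
Codon 2: AGC (Ser) → ACC (Thr) — missense.
Codon 3: CCA (Pro) → TCA (Ser) — missense.
Codon 4: CCT (Pro) → CAT (His) — missense.
Codon 6: GTG (Val) → GAG (Glu) — missense.
Codon 7: ATG (Met) → CTG (Leu) — missense.
Codon 8: CCA (Pro) → TCA (Ser) — missense.
Synonymous: 0 of 7.

0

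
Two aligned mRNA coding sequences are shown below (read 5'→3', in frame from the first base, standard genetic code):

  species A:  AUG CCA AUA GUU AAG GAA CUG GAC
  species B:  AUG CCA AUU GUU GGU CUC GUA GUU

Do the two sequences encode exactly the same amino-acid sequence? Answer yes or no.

Codon 1: AUG Met / AUG Met — identical.
Codon 2: CCA Pro / CCA Pro — identical.
Codon 3: AUA Ile / AUU Ile — synonymous.
Codon 4: GUU Val / GUU Val — identical.
Codon 5: AAG Lys / GGU Gly — nonsynonymous.
Codon 6: GAA Glu / CUC Leu — nonsynonymous.
Codon 7: CUG Leu / GUA Val — nonsynonymous.
Codon 8: GAC Asp / GUU Val — nonsynonymous.
Nonsynonymous differences: 4 → different protein.

no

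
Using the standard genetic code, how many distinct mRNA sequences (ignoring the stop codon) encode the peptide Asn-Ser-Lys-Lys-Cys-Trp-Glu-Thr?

Asn: 2 codons.
Ser: 6 codons.
Lys: 2 codons.
Lys: 2 codons.
Cys: 2 codons.
Trp: 1 codon.
Glu: 2 codons.
Thr: 4 codons.
2 × 6 × 2 × 2 × 2 × 1 × 2 × 4 = 768.

768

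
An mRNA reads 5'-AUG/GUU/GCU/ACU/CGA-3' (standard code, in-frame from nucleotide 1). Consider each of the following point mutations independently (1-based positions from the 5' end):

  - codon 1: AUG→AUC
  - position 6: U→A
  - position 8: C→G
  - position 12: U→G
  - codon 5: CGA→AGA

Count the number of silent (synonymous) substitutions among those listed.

3

Codon 1: AUG (Met) → AUC (Ile) — missense.
Codon 2: GUU (Val) → GUA (Val) — synonymous.
Codon 3: GCU (Ala) → GGU (Gly) — missense.
Codon 4: ACU (Thr) → ACG (Thr) — synonymous.
Codon 5: CGA (Arg) → AGA (Arg) — synonymous.
Synonymous: 3 of 5.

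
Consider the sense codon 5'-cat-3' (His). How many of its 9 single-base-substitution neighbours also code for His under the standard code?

1

Position 1: none → 0 synonymous.
Position 2: none → 0 synonymous.
Position 3: CAC → 1 synonymous.
Total: 0 + 0 + 1 = 1.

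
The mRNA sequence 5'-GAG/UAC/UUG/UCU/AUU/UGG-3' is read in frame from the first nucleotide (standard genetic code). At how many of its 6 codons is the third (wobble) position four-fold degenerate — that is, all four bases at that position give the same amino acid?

Codon 1 GAG (Glu): third position 2-fold.
Codon 2 UAC (Tyr): third position 2-fold.
Codon 3 UUG (Leu): third position 2-fold.
Codon 4 UCU (Ser): third position 4-fold.
Codon 5 AUU (Ile): third position 3-fold.
Codon 6 UGG (Trp): third position 1-fold.
Four-fold degenerate third positions: 1.

1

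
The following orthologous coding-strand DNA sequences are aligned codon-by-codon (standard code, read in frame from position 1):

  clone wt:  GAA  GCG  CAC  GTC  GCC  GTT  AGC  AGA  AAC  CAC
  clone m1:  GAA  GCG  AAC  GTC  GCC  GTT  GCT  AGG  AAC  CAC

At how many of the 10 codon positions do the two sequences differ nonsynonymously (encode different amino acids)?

Codon 1: GAA Glu / GAA Glu — identical.
Codon 2: GCG Ala / GCG Ala — identical.
Codon 3: CAC His / AAC Asn — nonsynonymous.
Codon 4: GTC Val / GTC Val — identical.
Codon 5: GCC Ala / GCC Ala — identical.
Codon 6: GTT Val / GTT Val — identical.
Codon 7: AGC Ser / GCT Ala — nonsynonymous.
Codon 8: AGA Arg / AGG Arg — synonymous.
Codon 9: AAC Asn / AAC Asn — identical.
Codon 10: CAC His / CAC His — identical.
Nonsynonymous differences: 2.

2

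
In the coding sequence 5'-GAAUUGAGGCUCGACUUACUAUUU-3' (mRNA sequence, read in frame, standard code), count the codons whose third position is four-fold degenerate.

2

Codon 1 GAA (Glu): third position 2-fold.
Codon 2 UUG (Leu): third position 2-fold.
Codon 3 AGG (Arg): third position 2-fold.
Codon 4 CUC (Leu): third position 4-fold.
Codon 5 GAC (Asp): third position 2-fold.
Codon 6 UUA (Leu): third position 2-fold.
Codon 7 CUA (Leu): third position 4-fold.
Codon 8 UUU (Phe): third position 2-fold.
Four-fold degenerate third positions: 2.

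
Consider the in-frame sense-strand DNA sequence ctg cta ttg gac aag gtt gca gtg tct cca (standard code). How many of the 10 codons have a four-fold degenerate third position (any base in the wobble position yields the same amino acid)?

7

Codon 1 CTG (Leu): third position 4-fold.
Codon 2 CTA (Leu): third position 4-fold.
Codon 3 TTG (Leu): third position 2-fold.
Codon 4 GAC (Asp): third position 2-fold.
Codon 5 AAG (Lys): third position 2-fold.
Codon 6 GTT (Val): third position 4-fold.
Codon 7 GCA (Ala): third position 4-fold.
Codon 8 GTG (Val): third position 4-fold.
Codon 9 TCT (Ser): third position 4-fold.
Codon 10 CCA (Pro): third position 4-fold.
Four-fold degenerate third positions: 7.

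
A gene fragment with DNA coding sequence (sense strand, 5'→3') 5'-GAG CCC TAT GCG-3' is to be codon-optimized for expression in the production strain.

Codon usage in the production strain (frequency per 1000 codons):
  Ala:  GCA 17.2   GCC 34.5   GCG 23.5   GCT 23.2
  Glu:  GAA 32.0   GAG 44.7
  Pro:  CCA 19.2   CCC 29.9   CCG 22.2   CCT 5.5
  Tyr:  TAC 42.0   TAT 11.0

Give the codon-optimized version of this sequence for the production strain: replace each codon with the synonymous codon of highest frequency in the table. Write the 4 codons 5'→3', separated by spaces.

Codon 1 (Glu): best is GAG at 44.7.
Codon 2 (Pro): best is CCC at 29.9.
Codon 3 (Tyr): best is TAC at 42.0.
Codon 4 (Ala): best is GCC at 34.5.

GAG CCC TAC GCC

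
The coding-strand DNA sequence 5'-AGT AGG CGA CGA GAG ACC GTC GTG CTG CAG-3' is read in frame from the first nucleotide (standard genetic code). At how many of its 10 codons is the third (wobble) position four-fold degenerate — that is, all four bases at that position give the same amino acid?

6

Codon 1 AGT (Ser): third position 2-fold.
Codon 2 AGG (Arg): third position 2-fold.
Codon 3 CGA (Arg): third position 4-fold.
Codon 4 CGA (Arg): third position 4-fold.
Codon 5 GAG (Glu): third position 2-fold.
Codon 6 ACC (Thr): third position 4-fold.
Codon 7 GTC (Val): third position 4-fold.
Codon 8 GTG (Val): third position 4-fold.
Codon 9 CTG (Leu): third position 4-fold.
Codon 10 CAG (Gln): third position 2-fold.
Four-fold degenerate third positions: 6.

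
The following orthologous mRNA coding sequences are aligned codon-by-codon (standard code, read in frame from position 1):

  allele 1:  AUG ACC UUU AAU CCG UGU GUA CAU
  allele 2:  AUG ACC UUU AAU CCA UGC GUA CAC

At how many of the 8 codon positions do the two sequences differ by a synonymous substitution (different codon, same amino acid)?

Codon 1: AUG Met / AUG Met — identical.
Codon 2: ACC Thr / ACC Thr — identical.
Codon 3: UUU Phe / UUU Phe — identical.
Codon 4: AAU Asn / AAU Asn — identical.
Codon 5: CCG Pro / CCA Pro — synonymous.
Codon 6: UGU Cys / UGC Cys — synonymous.
Codon 7: GUA Val / GUA Val — identical.
Codon 8: CAU His / CAC His — synonymous.
Synonymous differences: 3.

3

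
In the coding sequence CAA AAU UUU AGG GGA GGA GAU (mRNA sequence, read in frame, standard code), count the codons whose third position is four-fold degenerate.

2

Codon 1 CAA (Gln): third position 2-fold.
Codon 2 AAU (Asn): third position 2-fold.
Codon 3 UUU (Phe): third position 2-fold.
Codon 4 AGG (Arg): third position 2-fold.
Codon 5 GGA (Gly): third position 4-fold.
Codon 6 GGA (Gly): third position 4-fold.
Codon 7 GAU (Asp): third position 2-fold.
Four-fold degenerate third positions: 2.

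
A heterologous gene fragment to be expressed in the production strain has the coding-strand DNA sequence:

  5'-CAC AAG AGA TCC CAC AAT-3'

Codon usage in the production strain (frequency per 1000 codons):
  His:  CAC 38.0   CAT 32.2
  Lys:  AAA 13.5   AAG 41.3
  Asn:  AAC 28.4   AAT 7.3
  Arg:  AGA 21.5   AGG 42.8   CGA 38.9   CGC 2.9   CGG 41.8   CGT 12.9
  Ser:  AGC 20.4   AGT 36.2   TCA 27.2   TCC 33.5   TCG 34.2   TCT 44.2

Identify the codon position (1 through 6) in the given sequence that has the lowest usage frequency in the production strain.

6

Codon 1 CAC (His): 38.0 per 1000.
Codon 2 AAG (Lys): 41.3 per 1000.
Codon 3 AGA (Arg): 21.5 per 1000.
Codon 4 TCC (Ser): 33.5 per 1000.
Codon 5 CAC (His): 38.0 per 1000.
Codon 6 AAT (Asn): 7.3 per 1000.
Lowest frequency is 7.3 at codon 6.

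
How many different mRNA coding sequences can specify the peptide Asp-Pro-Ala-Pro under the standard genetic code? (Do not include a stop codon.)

128

Asp: 2 codons.
Pro: 4 codons.
Ala: 4 codons.
Pro: 4 codons.
2 × 4 × 4 × 4 = 128.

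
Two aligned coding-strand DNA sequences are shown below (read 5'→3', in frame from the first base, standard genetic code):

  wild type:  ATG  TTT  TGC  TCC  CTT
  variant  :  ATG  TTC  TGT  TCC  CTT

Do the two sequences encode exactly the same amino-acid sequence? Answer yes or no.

yes

Codon 1: ATG Met / ATG Met — identical.
Codon 2: TTT Phe / TTC Phe — synonymous.
Codon 3: TGC Cys / TGT Cys — synonymous.
Codon 4: TCC Ser / TCC Ser — identical.
Codon 5: CTT Leu / CTT Leu — identical.
Nonsynonymous differences: 0 → same protein.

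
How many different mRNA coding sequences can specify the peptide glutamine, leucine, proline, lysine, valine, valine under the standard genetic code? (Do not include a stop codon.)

1536

Gln: 2 codons.
Leu: 6 codons.
Pro: 4 codons.
Lys: 2 codons.
Val: 4 codons.
Val: 4 codons.
2 × 6 × 4 × 2 × 4 × 4 = 1536.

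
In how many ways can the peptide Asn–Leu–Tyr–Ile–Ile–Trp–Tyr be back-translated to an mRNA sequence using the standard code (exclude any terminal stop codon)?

432

Asn: 2 codons.
Leu: 6 codons.
Tyr: 2 codons.
Ile: 3 codons.
Ile: 3 codons.
Trp: 1 codon.
Tyr: 2 codons.
2 × 6 × 2 × 3 × 3 × 1 × 2 = 432.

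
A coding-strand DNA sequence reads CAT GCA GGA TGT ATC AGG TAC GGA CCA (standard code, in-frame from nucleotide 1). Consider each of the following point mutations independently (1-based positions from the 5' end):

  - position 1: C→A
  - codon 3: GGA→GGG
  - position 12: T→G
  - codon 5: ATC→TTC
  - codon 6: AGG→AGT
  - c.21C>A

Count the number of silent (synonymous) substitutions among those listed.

Codon 1: CAT (His) → AAT (Asn) — missense.
Codon 3: GGA (Gly) → GGG (Gly) — synonymous.
Codon 4: TGT (Cys) → TGG (Trp) — missense.
Codon 5: ATC (Ile) → TTC (Phe) — missense.
Codon 6: AGG (Arg) → AGT (Ser) — missense.
Codon 7: TAC (Tyr) → TAA (Stop) — nonsense.
Synonymous: 1 of 6.

1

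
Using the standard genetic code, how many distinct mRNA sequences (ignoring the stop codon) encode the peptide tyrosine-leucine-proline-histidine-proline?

384

Tyr: 2 codons.
Leu: 6 codons.
Pro: 4 codons.
His: 2 codons.
Pro: 4 codons.
2 × 6 × 4 × 2 × 4 = 384.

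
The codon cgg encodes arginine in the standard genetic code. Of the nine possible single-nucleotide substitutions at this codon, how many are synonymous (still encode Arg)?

4

Position 1: AGG → 1 synonymous.
Position 2: none → 0 synonymous.
Position 3: CGU, CGC, CGA → 3 synonymous.
Total: 1 + 0 + 3 = 4.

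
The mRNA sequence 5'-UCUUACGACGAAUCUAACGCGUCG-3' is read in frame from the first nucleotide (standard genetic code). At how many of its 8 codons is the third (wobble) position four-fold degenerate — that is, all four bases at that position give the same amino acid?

4

Codon 1 UCU (Ser): third position 4-fold.
Codon 2 UAC (Tyr): third position 2-fold.
Codon 3 GAC (Asp): third position 2-fold.
Codon 4 GAA (Glu): third position 2-fold.
Codon 5 UCU (Ser): third position 4-fold.
Codon 6 AAC (Asn): third position 2-fold.
Codon 7 GCG (Ala): third position 4-fold.
Codon 8 UCG (Ser): third position 4-fold.
Four-fold degenerate third positions: 4.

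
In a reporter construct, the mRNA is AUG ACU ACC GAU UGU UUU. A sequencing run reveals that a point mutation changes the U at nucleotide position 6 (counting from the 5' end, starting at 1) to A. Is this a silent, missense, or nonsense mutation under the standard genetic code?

Position 6 falls in codon 2: ACU → Thr.
After the substitution the codon is ACA → Thr.
Both encode Thr, so the change is synonymous.

silent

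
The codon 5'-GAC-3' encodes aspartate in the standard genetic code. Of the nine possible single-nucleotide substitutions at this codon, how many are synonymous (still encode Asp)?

Position 1: none → 0 synonymous.
Position 2: none → 0 synonymous.
Position 3: GAT → 1 synonymous.
Total: 0 + 0 + 1 = 1.

1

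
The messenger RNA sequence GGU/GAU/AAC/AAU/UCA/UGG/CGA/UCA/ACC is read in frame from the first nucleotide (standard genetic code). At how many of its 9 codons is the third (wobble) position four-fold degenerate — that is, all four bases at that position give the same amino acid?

5

Codon 1 GGU (Gly): third position 4-fold.
Codon 2 GAU (Asp): third position 2-fold.
Codon 3 AAC (Asn): third position 2-fold.
Codon 4 AAU (Asn): third position 2-fold.
Codon 5 UCA (Ser): third position 4-fold.
Codon 6 UGG (Trp): third position 1-fold.
Codon 7 CGA (Arg): third position 4-fold.
Codon 8 UCA (Ser): third position 4-fold.
Codon 9 ACC (Thr): third position 4-fold.
Four-fold degenerate third positions: 5.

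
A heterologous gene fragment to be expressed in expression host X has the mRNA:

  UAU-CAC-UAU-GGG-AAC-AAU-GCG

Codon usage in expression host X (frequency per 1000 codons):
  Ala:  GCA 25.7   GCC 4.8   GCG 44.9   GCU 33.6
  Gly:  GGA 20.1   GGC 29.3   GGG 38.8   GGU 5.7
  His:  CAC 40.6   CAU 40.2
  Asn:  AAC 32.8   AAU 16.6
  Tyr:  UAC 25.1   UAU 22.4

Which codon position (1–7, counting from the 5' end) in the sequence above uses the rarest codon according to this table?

6

Codon 1 UAU (Tyr): 22.4 per 1000.
Codon 2 CAC (His): 40.6 per 1000.
Codon 3 UAU (Tyr): 22.4 per 1000.
Codon 4 GGG (Gly): 38.8 per 1000.
Codon 5 AAC (Asn): 32.8 per 1000.
Codon 6 AAU (Asn): 16.6 per 1000.
Codon 7 GCG (Ala): 44.9 per 1000.
Lowest frequency is 16.6 at codon 6.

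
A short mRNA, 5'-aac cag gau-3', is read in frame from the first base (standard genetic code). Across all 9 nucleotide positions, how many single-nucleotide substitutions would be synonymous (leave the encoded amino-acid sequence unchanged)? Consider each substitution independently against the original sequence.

Codon 1 (AAC, Asn): 1 synonymous substitution.
Codon 2 (CAG, Gln): 1 synonymous substitution.
Codon 3 (GAU, Asp): 1 synonymous substitution.
Total: 1 + 1 + 1 = 3.

3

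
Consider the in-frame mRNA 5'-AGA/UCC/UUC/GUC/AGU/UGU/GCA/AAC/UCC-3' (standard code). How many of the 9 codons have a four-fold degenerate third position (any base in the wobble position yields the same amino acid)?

4

Codon 1 AGA (Arg): third position 2-fold.
Codon 2 UCC (Ser): third position 4-fold.
Codon 3 UUC (Phe): third position 2-fold.
Codon 4 GUC (Val): third position 4-fold.
Codon 5 AGU (Ser): third position 2-fold.
Codon 6 UGU (Cys): third position 2-fold.
Codon 7 GCA (Ala): third position 4-fold.
Codon 8 AAC (Asn): third position 2-fold.
Codon 9 UCC (Ser): third position 4-fold.
Four-fold degenerate third positions: 4.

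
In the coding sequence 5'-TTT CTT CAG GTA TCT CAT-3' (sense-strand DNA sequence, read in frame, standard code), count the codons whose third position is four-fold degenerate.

3

Codon 1 TTT (Phe): third position 2-fold.
Codon 2 CTT (Leu): third position 4-fold.
Codon 3 CAG (Gln): third position 2-fold.
Codon 4 GTA (Val): third position 4-fold.
Codon 5 TCT (Ser): third position 4-fold.
Codon 6 CAT (His): third position 2-fold.
Four-fold degenerate third positions: 3.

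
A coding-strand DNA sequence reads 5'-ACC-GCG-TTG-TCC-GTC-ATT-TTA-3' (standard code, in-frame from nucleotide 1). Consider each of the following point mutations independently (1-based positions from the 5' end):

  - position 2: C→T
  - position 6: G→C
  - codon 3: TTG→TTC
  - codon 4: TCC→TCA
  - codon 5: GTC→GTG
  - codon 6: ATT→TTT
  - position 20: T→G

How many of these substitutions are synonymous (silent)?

Codon 1: ACC (Thr) → ATC (Ile) — missense.
Codon 2: GCG (Ala) → GCC (Ala) — synonymous.
Codon 3: TTG (Leu) → TTC (Phe) — missense.
Codon 4: TCC (Ser) → TCA (Ser) — synonymous.
Codon 5: GTC (Val) → GTG (Val) — synonymous.
Codon 6: ATT (Ile) → TTT (Phe) — missense.
Codon 7: TTA (Leu) → TGA (Stop) — nonsense.
Synonymous: 3 of 7.

3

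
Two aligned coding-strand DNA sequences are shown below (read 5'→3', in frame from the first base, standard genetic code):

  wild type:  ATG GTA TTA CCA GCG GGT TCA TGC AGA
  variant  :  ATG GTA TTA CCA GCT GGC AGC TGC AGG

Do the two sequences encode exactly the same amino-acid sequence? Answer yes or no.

yes

Codon 1: ATG Met / ATG Met — identical.
Codon 2: GTA Val / GTA Val — identical.
Codon 3: TTA Leu / TTA Leu — identical.
Codon 4: CCA Pro / CCA Pro — identical.
Codon 5: GCG Ala / GCT Ala — synonymous.
Codon 6: GGT Gly / GGC Gly — synonymous.
Codon 7: TCA Ser / AGC Ser — synonymous.
Codon 8: TGC Cys / TGC Cys — identical.
Codon 9: AGA Arg / AGG Arg — synonymous.
Nonsynonymous differences: 0 → same protein.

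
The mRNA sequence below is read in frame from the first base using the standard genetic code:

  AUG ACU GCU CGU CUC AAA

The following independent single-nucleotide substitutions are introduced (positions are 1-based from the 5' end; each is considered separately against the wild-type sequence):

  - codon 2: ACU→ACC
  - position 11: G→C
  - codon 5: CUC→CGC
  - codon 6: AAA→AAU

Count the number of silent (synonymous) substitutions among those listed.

Codon 2: ACU (Thr) → ACC (Thr) — synonymous.
Codon 4: CGU (Arg) → CCU (Pro) — missense.
Codon 5: CUC (Leu) → CGC (Arg) — missense.
Codon 6: AAA (Lys) → AAU (Asn) — missense.
Synonymous: 1 of 4.

1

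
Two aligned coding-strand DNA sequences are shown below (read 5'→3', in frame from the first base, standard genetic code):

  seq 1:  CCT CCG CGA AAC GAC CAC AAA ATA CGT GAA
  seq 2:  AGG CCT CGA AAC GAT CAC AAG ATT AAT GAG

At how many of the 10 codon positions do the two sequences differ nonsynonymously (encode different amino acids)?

2

Codon 1: CCT Pro / AGG Arg — nonsynonymous.
Codon 2: CCG Pro / CCT Pro — synonymous.
Codon 3: CGA Arg / CGA Arg — identical.
Codon 4: AAC Asn / AAC Asn — identical.
Codon 5: GAC Asp / GAT Asp — synonymous.
Codon 6: CAC His / CAC His — identical.
Codon 7: AAA Lys / AAG Lys — synonymous.
Codon 8: ATA Ile / ATT Ile — synonymous.
Codon 9: CGT Arg / AAT Asn — nonsynonymous.
Codon 10: GAA Glu / GAG Glu — synonymous.
Nonsynonymous differences: 2.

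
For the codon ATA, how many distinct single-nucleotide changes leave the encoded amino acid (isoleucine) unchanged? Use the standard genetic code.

2

Position 1: none → 0 synonymous.
Position 2: none → 0 synonymous.
Position 3: ATT, ATC → 2 synonymous.
Total: 0 + 0 + 2 = 2.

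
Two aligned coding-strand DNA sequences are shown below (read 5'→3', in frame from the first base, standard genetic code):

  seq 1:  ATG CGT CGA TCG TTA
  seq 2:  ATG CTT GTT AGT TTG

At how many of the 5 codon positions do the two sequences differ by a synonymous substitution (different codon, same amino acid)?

2

Codon 1: ATG Met / ATG Met — identical.
Codon 2: CGT Arg / CTT Leu — nonsynonymous.
Codon 3: CGA Arg / GTT Val — nonsynonymous.
Codon 4: TCG Ser / AGT Ser — synonymous.
Codon 5: TTA Leu / TTG Leu — synonymous.
Synonymous differences: 2.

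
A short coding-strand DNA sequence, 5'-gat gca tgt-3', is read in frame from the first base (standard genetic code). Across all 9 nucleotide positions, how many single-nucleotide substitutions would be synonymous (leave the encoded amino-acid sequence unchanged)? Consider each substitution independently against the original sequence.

5

Codon 1 (GAT, Asp): 1 synonymous substitution.
Codon 2 (GCA, Ala): 3 synonymous substitutions.
Codon 3 (TGT, Cys): 1 synonymous substitution.
Total: 1 + 3 + 1 = 5.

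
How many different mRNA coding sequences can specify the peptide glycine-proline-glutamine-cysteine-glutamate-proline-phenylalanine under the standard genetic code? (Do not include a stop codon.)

Gly: 4 codons.
Pro: 4 codons.
Gln: 2 codons.
Cys: 2 codons.
Glu: 2 codons.
Pro: 4 codons.
Phe: 2 codons.
4 × 4 × 2 × 2 × 2 × 4 × 2 = 1024.

1024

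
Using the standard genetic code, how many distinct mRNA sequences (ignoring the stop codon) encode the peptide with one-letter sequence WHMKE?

8

Trp: 1 codon.
His: 2 codons.
Met: 1 codon.
Lys: 2 codons.
Glu: 2 codons.
1 × 2 × 1 × 2 × 2 = 8.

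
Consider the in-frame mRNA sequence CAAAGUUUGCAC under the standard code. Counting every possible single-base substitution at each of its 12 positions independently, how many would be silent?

Codon 1 (CAA, Gln): 1 synonymous substitution.
Codon 2 (AGU, Ser): 1 synonymous substitution.
Codon 3 (UUG, Leu): 2 synonymous substitutions.
Codon 4 (CAC, His): 1 synonymous substitution.
Total: 1 + 1 + 2 + 1 = 5.

5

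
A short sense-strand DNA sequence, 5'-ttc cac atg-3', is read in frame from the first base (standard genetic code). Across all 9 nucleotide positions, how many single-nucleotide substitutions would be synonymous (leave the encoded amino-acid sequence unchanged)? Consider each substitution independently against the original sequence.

2

Codon 1 (TTC, Phe): 1 synonymous substitution.
Codon 2 (CAC, His): 1 synonymous substitution.
Codon 3 (ATG, Met): 0 synonymous substitutions.
Total: 1 + 1 + 0 = 2.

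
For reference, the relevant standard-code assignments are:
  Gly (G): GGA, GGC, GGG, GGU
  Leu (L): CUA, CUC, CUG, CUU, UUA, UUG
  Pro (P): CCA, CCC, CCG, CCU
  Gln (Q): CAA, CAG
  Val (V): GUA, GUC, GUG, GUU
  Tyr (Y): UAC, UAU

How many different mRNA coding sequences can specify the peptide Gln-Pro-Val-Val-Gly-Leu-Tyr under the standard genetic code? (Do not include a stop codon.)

Gln: 2 codons.
Pro: 4 codons.
Val: 4 codons.
Val: 4 codons.
Gly: 4 codons.
Leu: 6 codons.
Tyr: 2 codons.
2 × 4 × 4 × 4 × 4 × 6 × 2 = 6144.

6144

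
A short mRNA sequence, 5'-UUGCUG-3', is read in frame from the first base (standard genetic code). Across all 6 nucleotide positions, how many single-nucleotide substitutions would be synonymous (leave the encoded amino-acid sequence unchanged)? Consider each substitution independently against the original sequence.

6

Codon 1 (UUG, Leu): 2 synonymous substitutions.
Codon 2 (CUG, Leu): 4 synonymous substitutions.
Total: 2 + 4 = 6.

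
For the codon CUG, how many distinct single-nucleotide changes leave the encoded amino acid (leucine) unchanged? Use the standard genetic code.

Position 1: UUG → 1 synonymous.
Position 2: none → 0 synonymous.
Position 3: CUU, CUC, CUA → 3 synonymous.
Total: 1 + 0 + 3 = 4.

4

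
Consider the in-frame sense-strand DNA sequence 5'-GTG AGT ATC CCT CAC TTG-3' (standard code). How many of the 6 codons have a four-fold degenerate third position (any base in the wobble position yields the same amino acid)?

2

Codon 1 GTG (Val): third position 4-fold.
Codon 2 AGT (Ser): third position 2-fold.
Codon 3 ATC (Ile): third position 3-fold.
Codon 4 CCT (Pro): third position 4-fold.
Codon 5 CAC (His): third position 2-fold.
Codon 6 TTG (Leu): third position 2-fold.
Four-fold degenerate third positions: 2.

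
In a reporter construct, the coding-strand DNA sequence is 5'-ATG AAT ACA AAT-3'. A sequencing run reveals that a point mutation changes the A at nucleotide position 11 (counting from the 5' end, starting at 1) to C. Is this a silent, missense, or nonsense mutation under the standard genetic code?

missense

Position 11 falls in codon 4: AAT → Asn.
After the substitution the codon is ACT → Thr.
Asn ≠ Thr, so this is a missense mutation.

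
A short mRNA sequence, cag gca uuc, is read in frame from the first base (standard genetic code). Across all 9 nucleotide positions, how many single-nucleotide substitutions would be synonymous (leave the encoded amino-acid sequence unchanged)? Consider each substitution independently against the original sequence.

5

Codon 1 (CAG, Gln): 1 synonymous substitution.
Codon 2 (GCA, Ala): 3 synonymous substitutions.
Codon 3 (UUC, Phe): 1 synonymous substitution.
Total: 1 + 3 + 1 = 5.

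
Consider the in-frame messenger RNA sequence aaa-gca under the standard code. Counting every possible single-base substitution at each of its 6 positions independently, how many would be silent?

Codon 1 (AAA, Lys): 1 synonymous substitution.
Codon 2 (GCA, Ala): 3 synonymous substitutions.
Total: 1 + 3 = 4.

4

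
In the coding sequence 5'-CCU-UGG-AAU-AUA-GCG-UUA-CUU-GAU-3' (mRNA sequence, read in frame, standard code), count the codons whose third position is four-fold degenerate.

Codon 1 CCU (Pro): third position 4-fold.
Codon 2 UGG (Trp): third position 1-fold.
Codon 3 AAU (Asn): third position 2-fold.
Codon 4 AUA (Ile): third position 3-fold.
Codon 5 GCG (Ala): third position 4-fold.
Codon 6 UUA (Leu): third position 2-fold.
Codon 7 CUU (Leu): third position 4-fold.
Codon 8 GAU (Asp): third position 2-fold.
Four-fold degenerate third positions: 3.

3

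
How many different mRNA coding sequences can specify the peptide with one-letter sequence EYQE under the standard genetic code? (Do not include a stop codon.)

16

Glu: 2 codons.
Tyr: 2 codons.
Gln: 2 codons.
Glu: 2 codons.
2 × 2 × 2 × 2 = 16.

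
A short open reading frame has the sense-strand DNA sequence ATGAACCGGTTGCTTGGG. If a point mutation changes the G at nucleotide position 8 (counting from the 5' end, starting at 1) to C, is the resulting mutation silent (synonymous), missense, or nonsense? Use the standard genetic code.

Position 8 falls in codon 3: CGG → Arg.
After the substitution the codon is CCG → Pro.
Arg ≠ Pro, so this is a missense mutation.

missense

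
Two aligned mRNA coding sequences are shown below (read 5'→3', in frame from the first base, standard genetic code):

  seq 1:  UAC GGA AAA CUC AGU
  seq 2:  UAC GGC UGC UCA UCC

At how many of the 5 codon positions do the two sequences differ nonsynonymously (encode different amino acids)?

Codon 1: UAC Tyr / UAC Tyr — identical.
Codon 2: GGA Gly / GGC Gly — synonymous.
Codon 3: AAA Lys / UGC Cys — nonsynonymous.
Codon 4: CUC Leu / UCA Ser — nonsynonymous.
Codon 5: AGU Ser / UCC Ser — synonymous.
Nonsynonymous differences: 2.

2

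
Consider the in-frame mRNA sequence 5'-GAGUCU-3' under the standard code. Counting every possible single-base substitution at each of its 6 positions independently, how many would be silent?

4

Codon 1 (GAG, Glu): 1 synonymous substitution.
Codon 2 (UCU, Ser): 3 synonymous substitutions.
Total: 1 + 3 = 4.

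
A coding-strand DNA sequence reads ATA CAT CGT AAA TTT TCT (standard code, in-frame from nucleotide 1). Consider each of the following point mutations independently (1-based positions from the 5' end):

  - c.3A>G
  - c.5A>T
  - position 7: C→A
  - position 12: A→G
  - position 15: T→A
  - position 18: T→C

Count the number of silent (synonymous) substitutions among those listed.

Codon 1: ATA (Ile) → ATG (Met) — missense.
Codon 2: CAT (His) → CTT (Leu) — missense.
Codon 3: CGT (Arg) → AGT (Ser) — missense.
Codon 4: AAA (Lys) → AAG (Lys) — synonymous.
Codon 5: TTT (Phe) → TTA (Leu) — missense.
Codon 6: TCT (Ser) → TCC (Ser) — synonymous.
Synonymous: 2 of 6.

2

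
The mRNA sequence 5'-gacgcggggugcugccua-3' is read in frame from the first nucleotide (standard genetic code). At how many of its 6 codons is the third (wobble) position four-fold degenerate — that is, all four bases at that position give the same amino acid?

3

Codon 1 GAC (Asp): third position 2-fold.
Codon 2 GCG (Ala): third position 4-fold.
Codon 3 GGG (Gly): third position 4-fold.
Codon 4 UGC (Cys): third position 2-fold.
Codon 5 UGC (Cys): third position 2-fold.
Codon 6 CUA (Leu): third position 4-fold.
Four-fold degenerate third positions: 3.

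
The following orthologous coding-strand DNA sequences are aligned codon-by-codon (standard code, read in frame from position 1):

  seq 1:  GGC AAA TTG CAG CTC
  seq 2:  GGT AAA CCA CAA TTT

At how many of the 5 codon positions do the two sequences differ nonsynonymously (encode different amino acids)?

Codon 1: GGC Gly / GGT Gly — synonymous.
Codon 2: AAA Lys / AAA Lys — identical.
Codon 3: TTG Leu / CCA Pro — nonsynonymous.
Codon 4: CAG Gln / CAA Gln — synonymous.
Codon 5: CTC Leu / TTT Phe — nonsynonymous.
Nonsynonymous differences: 2.

2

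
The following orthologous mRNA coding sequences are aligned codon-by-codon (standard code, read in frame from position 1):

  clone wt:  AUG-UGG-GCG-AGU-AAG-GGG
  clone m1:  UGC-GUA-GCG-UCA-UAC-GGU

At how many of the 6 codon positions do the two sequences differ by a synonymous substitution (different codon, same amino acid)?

Codon 1: AUG Met / UGC Cys — nonsynonymous.
Codon 2: UGG Trp / GUA Val — nonsynonymous.
Codon 3: GCG Ala / GCG Ala — identical.
Codon 4: AGU Ser / UCA Ser — synonymous.
Codon 5: AAG Lys / UAC Tyr — nonsynonymous.
Codon 6: GGG Gly / GGU Gly — synonymous.
Synonymous differences: 2.

2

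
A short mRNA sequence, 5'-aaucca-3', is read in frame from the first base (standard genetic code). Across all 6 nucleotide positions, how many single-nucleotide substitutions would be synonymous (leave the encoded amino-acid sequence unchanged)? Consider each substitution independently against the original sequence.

Codon 1 (AAU, Asn): 1 synonymous substitution.
Codon 2 (CCA, Pro): 3 synonymous substitutions.
Total: 1 + 3 = 4.

4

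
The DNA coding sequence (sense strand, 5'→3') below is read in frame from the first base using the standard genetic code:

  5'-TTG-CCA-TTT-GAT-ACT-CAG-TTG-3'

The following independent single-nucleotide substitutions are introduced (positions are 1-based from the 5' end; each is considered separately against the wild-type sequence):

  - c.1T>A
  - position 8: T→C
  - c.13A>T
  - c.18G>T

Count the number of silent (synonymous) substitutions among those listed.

0

Codon 1: TTG (Leu) → ATG (Met) — missense.
Codon 3: TTT (Phe) → TCT (Ser) — missense.
Codon 5: ACT (Thr) → TCT (Ser) — missense.
Codon 6: CAG (Gln) → CAT (His) — missense.
Synonymous: 0 of 4.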